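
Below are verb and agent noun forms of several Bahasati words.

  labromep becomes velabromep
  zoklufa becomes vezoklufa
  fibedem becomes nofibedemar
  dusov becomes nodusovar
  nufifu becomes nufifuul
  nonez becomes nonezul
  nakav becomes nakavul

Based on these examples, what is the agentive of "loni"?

veloni

dusov and nakav both end in -v yet inflect differently (nodusovar, nakavul), so the final letter is not what conditions the rule; the first letter is.
"loni" begins with l-. The one such stem in the data (labromep → velabromep) adds the prefix ve-, so the same rule applies.
The other patterns: stems beginning with d- or f- add no- … -ar around the stem; stems beginning with n- add -ul.
So loni → veloni.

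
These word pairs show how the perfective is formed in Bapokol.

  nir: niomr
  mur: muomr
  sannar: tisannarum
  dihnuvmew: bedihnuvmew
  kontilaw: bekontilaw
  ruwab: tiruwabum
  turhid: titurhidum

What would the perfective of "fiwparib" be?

befiwparib

mur and sannar both end in -r yet inflect differently (muomr, tisannarum), so the final letter is not what conditions the rule; the number of vowels is.
"fiwparib" has 3 vowels. The stems with 3 vowels (dihnuvmew → bedihnuvmew, kontilaw → bekontilaw) add the prefix be-.
So fiwparib → befiwparib.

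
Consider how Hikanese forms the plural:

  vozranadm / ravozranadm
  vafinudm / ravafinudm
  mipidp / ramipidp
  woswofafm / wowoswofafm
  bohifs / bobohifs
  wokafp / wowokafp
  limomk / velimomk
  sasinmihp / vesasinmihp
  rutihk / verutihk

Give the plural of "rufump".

"rufump" has second-to-last letter 'm'. The one such stem in the data (limomk → velimomk) adds the prefix ve-, so the same rule applies.
The other patterns: stems whose second-to-last letter is 'd' add the prefix ra-; stems whose second-to-last letter is 'f' repeat the first consonant+vowel as a prefix.
So rufump → verufump.

verufump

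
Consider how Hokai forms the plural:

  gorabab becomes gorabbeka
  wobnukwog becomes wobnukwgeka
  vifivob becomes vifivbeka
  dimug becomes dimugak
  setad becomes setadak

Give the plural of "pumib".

pumibak

"pumib" has 2 vowels. The stems with 2 vowels (dimug → dimugak, setad → setadak) add -ak.
The other pattern: stems with 3 vowels delete the last vowel and add -eka.
So pumib → pumibak.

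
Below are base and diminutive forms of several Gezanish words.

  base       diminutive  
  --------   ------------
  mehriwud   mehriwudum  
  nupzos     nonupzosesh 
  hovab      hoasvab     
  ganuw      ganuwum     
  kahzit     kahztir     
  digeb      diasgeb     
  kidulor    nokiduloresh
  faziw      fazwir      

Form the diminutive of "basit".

bastir

"basit" has last vowel 'i'. The stems whose last vowel is 'i' (faziw → fazwir, kahzit → kahztir) delete the last vowel and add -ir.
So basit → bastir.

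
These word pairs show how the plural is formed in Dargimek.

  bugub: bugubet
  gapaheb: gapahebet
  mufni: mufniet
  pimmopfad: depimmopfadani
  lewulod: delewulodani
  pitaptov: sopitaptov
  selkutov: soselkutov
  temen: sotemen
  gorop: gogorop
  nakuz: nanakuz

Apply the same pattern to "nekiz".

lewulod and pitaptov both have last vowel 'o' yet inflect differently (delewulodani, sopitaptov), so the last vowel is not what conditions the rule; the final letter is.
"nekiz" ends in -z. The one such stem in the data (nakuz → nanakuz) repeats the first consonant+vowel as a prefix (as does gorop), so the same rule applies.
The other patterns: stems ending in -b or -i add -et; stems ending in -d add de- … -ani around the stem; stems ending in -n or -v add the prefix so-.
So nekiz → nenekiz.

nenekiz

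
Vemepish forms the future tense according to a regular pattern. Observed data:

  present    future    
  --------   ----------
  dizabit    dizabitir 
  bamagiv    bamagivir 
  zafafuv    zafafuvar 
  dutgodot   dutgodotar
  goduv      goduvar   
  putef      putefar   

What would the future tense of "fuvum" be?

"fuvum" has last vowel 'u'. The stems whose last vowel is 'u' (zafafuv → zafafuvar, goduv → goduvar) add -ar.
So fuvum → fuvumar.

fuvumar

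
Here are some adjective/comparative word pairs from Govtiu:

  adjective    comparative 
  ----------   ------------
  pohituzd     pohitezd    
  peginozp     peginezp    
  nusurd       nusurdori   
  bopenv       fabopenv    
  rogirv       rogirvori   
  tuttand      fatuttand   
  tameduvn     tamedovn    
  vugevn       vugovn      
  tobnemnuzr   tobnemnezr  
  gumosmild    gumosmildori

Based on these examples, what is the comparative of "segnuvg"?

segnovg

pohituzd and tuttand both end in -d yet inflect differently (pohitezd, fatuttand), so the final letter is not what conditions the rule; the second-to-last letter is.
"segnuvg" has second-to-last letter 'v'. The stems whose second-to-last letter is 'v' (tameduvn → tamedovn, vugevn → vugovn) change the last vowel to 'o'.
So segnuvg → segnovg.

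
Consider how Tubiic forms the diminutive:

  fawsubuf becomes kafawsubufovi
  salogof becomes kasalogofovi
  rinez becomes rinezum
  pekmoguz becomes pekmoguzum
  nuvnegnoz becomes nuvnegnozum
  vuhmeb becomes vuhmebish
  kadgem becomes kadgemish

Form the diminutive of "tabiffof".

fawsubuf and pekmoguz both have last vowel 'u' yet inflect differently (kafawsubufovi, pekmoguzum), so the last vowel is not what conditions the rule; the final letter is.
"tabiffof" ends in -f. The stems ending in -f (fawsubuf → kafawsubufovi, salogof → kasalogofovi) add ka- … -ovi around the stem.
The other patterns: stems ending in -z add -um; stems ending in -b or -m add -ish.
So tabiffof → katabiffofovi.

katabiffofovi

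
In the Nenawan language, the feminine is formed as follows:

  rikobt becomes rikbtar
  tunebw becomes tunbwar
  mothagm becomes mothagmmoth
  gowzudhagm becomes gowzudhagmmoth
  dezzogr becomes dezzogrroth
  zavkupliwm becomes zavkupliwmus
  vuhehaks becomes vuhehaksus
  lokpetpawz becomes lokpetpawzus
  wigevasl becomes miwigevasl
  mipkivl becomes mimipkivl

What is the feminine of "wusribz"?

mothagm and zavkupliwm both end in -m yet inflect differently (mothagmmoth, zavkupliwmus), so the final letter is not what conditions the rule; the second-to-last letter is.
"wusribz" has second-to-last letter 'b'. The stems whose second-to-last letter is 'b' (rikobt → rikbtar, tunebw → tunbwar) delete the last vowel and add -ar.
The other patterns: stems whose second-to-last letter is 'g' double the final consonant and add -oth; stems whose second-to-last letter is 'k' or 'w' add -us; stems whose second-to-last letter is 's' or 'v' add the prefix mi-.
So wusribz → wusrbzar.

wusrbzar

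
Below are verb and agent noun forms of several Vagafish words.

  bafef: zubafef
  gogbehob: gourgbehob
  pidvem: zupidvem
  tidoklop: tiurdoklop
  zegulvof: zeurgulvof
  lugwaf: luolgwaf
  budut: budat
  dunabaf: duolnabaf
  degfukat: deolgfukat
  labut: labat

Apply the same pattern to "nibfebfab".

zegulvof and bafef both end in -f yet inflect differently (zeurgulvof, zubafef), so the final letter is not what conditions the rule; the last vowel is.
"nibfebfab" has last vowel 'a'. The stems whose last vowel is 'a' (degfukat → deolgfukat, dunabaf → duolnabaf, lugwaf → luolgwaf) insert -ol- after the first vowel.
The other patterns: stems whose last vowel is 'o' insert -ur- after the first vowel; stems whose last vowel is 'e' add the prefix zu-; stems whose last vowel is 'u' change the last vowel to 'a'.
So nibfebfab → niolbfebfab.

niolbfebfab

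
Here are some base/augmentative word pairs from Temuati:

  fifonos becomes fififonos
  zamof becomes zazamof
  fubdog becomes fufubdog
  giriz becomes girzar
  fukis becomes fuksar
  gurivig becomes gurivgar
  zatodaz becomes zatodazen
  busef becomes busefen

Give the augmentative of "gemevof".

fifonos and fukis both end in -s yet inflect differently (fififonos, fuksar), so the final letter is not what conditions the rule; the last vowel is.
"gemevof" has last vowel 'o'. The stems whose last vowel is 'o' (fifonos → fififonos, zamof → zazamof, fubdog → fufubdog) repeat the first consonant+vowel as a prefix.
The other patterns: stems whose last vowel is 'i' delete the last vowel and add -ar; stems whose last vowel is 'a' or 'e' add -en.
So gemevof → gegemevof.

gegemevof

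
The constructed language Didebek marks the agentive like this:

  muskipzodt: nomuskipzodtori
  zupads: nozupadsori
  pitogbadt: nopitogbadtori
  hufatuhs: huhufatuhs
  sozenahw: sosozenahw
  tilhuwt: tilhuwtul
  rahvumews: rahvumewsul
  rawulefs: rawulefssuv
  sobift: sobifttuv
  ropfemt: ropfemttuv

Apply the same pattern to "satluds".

zupads and hufatuhs both end in -s yet inflect differently (nozupadsori, huhufatuhs), so the final letter is not what conditions the rule; the second-to-last letter is.
"satluds" has second-to-last letter 'd'. The stems whose second-to-last letter is 'd' (muskipzodt → nomuskipzodtori, zupads → nozupadsori, pitogbadt → nopitogbadtori) add no- … -ori around the stem.
So satluds → nosatludsori.

nosatludsori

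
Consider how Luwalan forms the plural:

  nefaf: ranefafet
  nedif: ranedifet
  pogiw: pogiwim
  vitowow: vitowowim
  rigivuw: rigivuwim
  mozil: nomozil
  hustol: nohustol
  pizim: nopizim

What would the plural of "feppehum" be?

nofeppehum

nedif and pogiw both have last vowel 'i' yet inflect differently (ranedifet, pogiwim), so the last vowel is not what conditions the rule; the final letter is.
"feppehum" ends in -m. The one such stem in the data (pizim → nopizim) adds the prefix no-, so the same rule applies.
The other patterns: stems ending in -f add ra- … -et around the stem; stems ending in -w add -im.
So feppehum → nofeppehum.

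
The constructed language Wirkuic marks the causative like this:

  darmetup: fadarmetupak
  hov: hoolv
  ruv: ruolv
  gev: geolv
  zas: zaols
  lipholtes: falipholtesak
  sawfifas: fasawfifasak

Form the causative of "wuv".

wuolv

lipholtes and zas both end in -s yet inflect differently (falipholtesak, zaols), so the final letter is not what conditions the rule; the number of vowels is.
"wuv" has 1 vowel. The stems with 1 vowel (zas → zaols, ruv → ruolv, gev → geolv) insert -ol- after the first vowel.
The other pattern: stems with 3 vowels add fa- … -ak around the stem.
So wuv → wuolv.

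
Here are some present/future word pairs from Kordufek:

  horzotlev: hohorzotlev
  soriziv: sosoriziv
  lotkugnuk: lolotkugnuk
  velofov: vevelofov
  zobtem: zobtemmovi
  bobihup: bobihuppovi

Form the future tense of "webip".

webippovi

horzotlev and zobtem both have last vowel 'e' yet inflect differently (hohorzotlev, zobtemmovi), so the last vowel is not what conditions the rule; the final letter is.
"webip" ends in -p. The one such stem in the data (bobihup → bobihuppovi) doubles the final consonant and adds -ovi (as does zobtem), so the same rule applies.
So webip → webippovi.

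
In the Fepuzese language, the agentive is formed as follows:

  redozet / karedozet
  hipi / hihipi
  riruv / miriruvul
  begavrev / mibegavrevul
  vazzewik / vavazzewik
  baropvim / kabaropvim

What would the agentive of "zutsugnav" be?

mizutsugnavul

begavrev and redozet both have last vowel 'e' yet inflect differently (mibegavrevul, karedozet), so the last vowel is not what conditions the rule; the final letter is.
"zutsugnav" ends in -v. The stems ending in -v (riruv → miriruvul, begavrev → mibegavrevul) add mi- … -ul around the stem.
So zutsugnav → mizutsugnavul.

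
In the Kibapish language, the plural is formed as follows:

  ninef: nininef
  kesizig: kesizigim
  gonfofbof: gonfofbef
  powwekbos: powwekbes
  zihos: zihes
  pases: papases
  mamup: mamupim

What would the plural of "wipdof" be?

wipdef

pases and powwekbos both end in -s yet inflect differently (papases, powwekbes), so the final letter is not what conditions the rule; the last vowel is.
"wipdof" has last vowel 'o'. The stems whose last vowel is 'o' (powwekbos → powwekbes, gonfofbof → gonfofbef, zihos → zihes) change the last vowel to 'e'.
The other patterns: stems whose last vowel is 'e' repeat the first consonant+vowel as a prefix; stems whose last vowel is 'i' or 'u' add -im.
So wipdof → wipdef.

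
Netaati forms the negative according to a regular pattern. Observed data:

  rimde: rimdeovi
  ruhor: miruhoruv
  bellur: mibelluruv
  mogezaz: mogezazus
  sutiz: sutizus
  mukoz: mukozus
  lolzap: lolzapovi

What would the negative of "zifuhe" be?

"zifuhe" ends in -e. The one such stem in the data (rimde → rimdeovi) adds -ovi, so the same rule applies.
So zifuhe → zifuheovi.

zifuheovi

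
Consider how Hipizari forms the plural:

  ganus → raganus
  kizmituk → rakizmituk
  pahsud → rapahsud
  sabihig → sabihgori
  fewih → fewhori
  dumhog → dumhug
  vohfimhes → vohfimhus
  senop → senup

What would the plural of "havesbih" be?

havesbhori

"havesbih" has last vowel 'i'. The stems whose last vowel is 'i' (sabihig → sabihgori, fewih → fewhori) delete the last vowel and add -ori.
The other patterns: stems whose last vowel is 'u' add the prefix ra-; stems whose last vowel is 'e' or 'o' change the last vowel to 'u'.
So havesbih → havesbhori.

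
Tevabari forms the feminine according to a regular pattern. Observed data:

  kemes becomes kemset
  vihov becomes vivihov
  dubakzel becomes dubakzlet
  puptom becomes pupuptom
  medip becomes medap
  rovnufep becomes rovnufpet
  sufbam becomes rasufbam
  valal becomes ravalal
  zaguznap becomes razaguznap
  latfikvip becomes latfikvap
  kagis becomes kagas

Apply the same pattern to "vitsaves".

"vitsaves" has last vowel 'e'. The stems whose last vowel is 'e' (kemes → kemset, dubakzel → dubakzlet, rovnufep → rovnufpet) delete the last vowel and add -et.
The other patterns: stems whose last vowel is 'a' add the prefix ra-; stems whose last vowel is 'i' change the last vowel to 'a'; stems whose last vowel is 'o' repeat the first consonant+vowel as a prefix.
So vitsaves → vitsavset.

vitsavset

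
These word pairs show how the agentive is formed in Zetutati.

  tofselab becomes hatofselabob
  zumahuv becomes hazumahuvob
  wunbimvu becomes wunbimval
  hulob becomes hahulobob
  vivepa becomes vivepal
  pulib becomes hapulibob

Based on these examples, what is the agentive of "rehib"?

"rehib" ends in a consonant. The stems ending in a consonant (pulib → hapulibob, hulob → hahulobob, zumahuv → hazumahuvob) add ha- … -ob around the stem.
So rehib → harehibob.

harehibob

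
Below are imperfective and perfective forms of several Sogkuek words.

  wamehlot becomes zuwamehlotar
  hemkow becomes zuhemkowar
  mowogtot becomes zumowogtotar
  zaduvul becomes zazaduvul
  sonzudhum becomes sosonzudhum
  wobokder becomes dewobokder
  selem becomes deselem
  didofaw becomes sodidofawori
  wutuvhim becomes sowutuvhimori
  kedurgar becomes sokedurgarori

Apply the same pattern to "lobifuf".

lolobifuf

"lobifuf" has last vowel 'u'. The stems whose last vowel is 'u' (zaduvul → zazaduvul, sonzudhum → sosonzudhum) repeat the first consonant+vowel as a prefix.
The other patterns: stems whose last vowel is 'o' add zu- … -ar around the stem; stems whose last vowel is 'e' add the prefix de-; stems whose last vowel is 'a' or 'i' add so- … -ori around the stem.
So lobifuf → lolobifuf.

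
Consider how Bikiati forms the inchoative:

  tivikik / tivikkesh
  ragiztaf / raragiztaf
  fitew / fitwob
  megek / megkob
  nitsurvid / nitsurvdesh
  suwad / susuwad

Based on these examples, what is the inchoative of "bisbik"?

suwad and nitsurvid both end in -d yet inflect differently (susuwad, nitsurvdesh), so the final letter is not what conditions the rule; the last vowel is.
"bisbik" has last vowel 'i'. The stems whose last vowel is 'i' (tivikik → tivikkesh, nitsurvid → nitsurvdesh) delete the last vowel and add -esh.
So bisbik → bisbkesh.

bisbkesh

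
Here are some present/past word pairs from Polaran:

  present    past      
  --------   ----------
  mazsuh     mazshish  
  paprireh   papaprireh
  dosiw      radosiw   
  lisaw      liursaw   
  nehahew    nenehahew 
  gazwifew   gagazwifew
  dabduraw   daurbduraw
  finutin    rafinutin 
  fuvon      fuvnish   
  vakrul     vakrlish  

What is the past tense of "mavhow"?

gazwifew and dosiw both end in -w yet inflect differently (gagazwifew, radosiw), so the final letter is not what conditions the rule; the last vowel is.
"mavhow" has last vowel 'o'. The one such stem in the data (fuvon → fuvnish) deletes the last vowel and adds -ish (as do mazsuh, vakrul), so the same rule applies.
The other patterns: stems whose last vowel is 'e' repeat the first consonant+vowel as a prefix; stems whose last vowel is 'i' add the prefix ra-; stems whose last vowel is 'a' insert -ur- after the first vowel.
So mavhow → mavhwish.

mavhwish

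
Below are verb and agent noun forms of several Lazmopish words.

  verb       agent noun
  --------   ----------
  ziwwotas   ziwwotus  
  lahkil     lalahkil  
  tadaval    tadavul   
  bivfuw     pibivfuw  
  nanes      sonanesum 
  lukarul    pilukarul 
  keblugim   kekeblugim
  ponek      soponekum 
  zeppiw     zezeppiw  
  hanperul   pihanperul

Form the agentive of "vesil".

ziwwotas and nanes both end in -s yet inflect differently (ziwwotus, sonanesum), so the final letter is not what conditions the rule; the last vowel is.
"vesil" has last vowel 'i'. The stems whose last vowel is 'i' (keblugim → kekeblugim, zeppiw → zezeppiw, lahkil → lalahkil) repeat the first consonant+vowel as a prefix.
So vesil → vevesil.

vevesil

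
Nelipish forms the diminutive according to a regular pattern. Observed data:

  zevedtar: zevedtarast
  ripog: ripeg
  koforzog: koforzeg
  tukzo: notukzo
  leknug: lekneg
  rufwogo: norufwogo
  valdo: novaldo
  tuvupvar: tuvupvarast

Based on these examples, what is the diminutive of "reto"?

noreto

koforzog and valdo both have last vowel 'o' yet inflect differently (koforzeg, novaldo), so the last vowel is not what conditions the rule; the final letter is.
"reto" ends in -o. The stems ending in -o (valdo → novaldo, rufwogo → norufwogo, tukzo → notukzo) add the prefix no-.
So reto → noreto.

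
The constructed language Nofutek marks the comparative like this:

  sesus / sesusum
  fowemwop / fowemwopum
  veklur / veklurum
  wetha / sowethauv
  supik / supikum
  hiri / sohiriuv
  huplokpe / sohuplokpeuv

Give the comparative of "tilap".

supik and hiri both have last vowel 'i' yet inflect differently (supikum, sohiriuv), so the last vowel is not what conditions the rule; whether the stem ends in a vowel or a consonant is.
"tilap" ends in a consonant. The stems ending in a consonant (sesus → sesusum, veklur → veklurum, supik → supikum) add -um.
The other pattern: stems ending in a vowel add so- … -uv around the stem.
So tilap → tilapum.

tilapum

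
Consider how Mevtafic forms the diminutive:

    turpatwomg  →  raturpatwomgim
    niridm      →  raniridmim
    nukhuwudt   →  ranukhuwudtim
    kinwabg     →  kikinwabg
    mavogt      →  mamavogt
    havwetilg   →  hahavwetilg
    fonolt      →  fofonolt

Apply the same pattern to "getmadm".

ragetmadmim

turpatwomg and kinwabg both end in -g yet inflect differently (raturpatwomgim, kikinwabg), so the final letter is not what conditions the rule; the second-to-last letter is.
"getmadm" has second-to-last letter 'd'. The stems whose second-to-last letter is 'd' (niridm → raniridmim, nukhuwudt → ranukhuwudtim) add ra- … -im around the stem.
The other pattern: stems whose second-to-last letter is 'b', 'g' or 'l' repeat the first consonant+vowel as a prefix.
So getmadm → ragetmadmim.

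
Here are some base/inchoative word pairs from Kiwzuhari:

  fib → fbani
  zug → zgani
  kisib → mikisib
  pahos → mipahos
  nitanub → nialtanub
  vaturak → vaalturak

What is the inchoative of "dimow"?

fib and kisib both end in -b yet inflect differently (fbani, mikisib), so the final letter is not what conditions the rule; the number of vowels is.
"dimow" has 2 vowels. The stems with 2 vowels (kisib → mikisib, pahos → mipahos) add the prefix mi-.
So dimow → midimow.

midimow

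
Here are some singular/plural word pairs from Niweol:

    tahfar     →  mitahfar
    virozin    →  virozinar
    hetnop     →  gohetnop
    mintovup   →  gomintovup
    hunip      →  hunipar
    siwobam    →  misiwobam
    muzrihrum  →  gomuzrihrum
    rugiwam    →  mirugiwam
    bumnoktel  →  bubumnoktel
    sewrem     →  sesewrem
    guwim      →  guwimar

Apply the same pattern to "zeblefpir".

zeblefpirar

siwobam and sewrem both end in -m yet inflect differently (misiwobam, sesewrem), so the final letter is not what conditions the rule; the last vowel is.
"zeblefpir" has last vowel 'i'. The stems whose last vowel is 'i' (hunip → hunipar, guwim → guwimar, virozin → virozinar) add -ar.
The other patterns: stems whose last vowel is 'a' add the prefix mi-; stems whose last vowel is 'e' repeat the first consonant+vowel as a prefix; stems whose last vowel is 'o' or 'u' add the prefix go-.
So zeblefpir → zeblefpirar.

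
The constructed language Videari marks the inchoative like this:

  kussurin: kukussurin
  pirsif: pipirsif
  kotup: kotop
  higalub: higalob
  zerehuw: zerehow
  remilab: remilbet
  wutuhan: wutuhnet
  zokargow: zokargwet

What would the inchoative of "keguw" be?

kegow

higalub and remilab both end in -b yet inflect differently (higalob, remilbet), so the final letter is not what conditions the rule; the last vowel is.
"keguw" has last vowel 'u'. The stems whose last vowel is 'u' (kotup → kotop, higalub → higalob, zerehuw → zerehow) change the last vowel to 'o'.
The other patterns: stems whose last vowel is 'i' repeat the first consonant+vowel as a prefix; stems whose last vowel is 'a' or 'o' delete the last vowel and add -et.
So keguw → kegow.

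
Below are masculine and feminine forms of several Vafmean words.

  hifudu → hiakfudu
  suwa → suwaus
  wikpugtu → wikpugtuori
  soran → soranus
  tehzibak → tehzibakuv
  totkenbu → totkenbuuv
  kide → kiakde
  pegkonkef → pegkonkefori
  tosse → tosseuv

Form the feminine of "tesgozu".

tesgozuuv

kide and tosse both end in -e yet inflect differently (kiakde, tosseuv), so the final letter is not what conditions the rule; the first letter is.
"tesgozu" begins with t-. The stems beginning with t- (tosse → tosseuv, totkenbu → totkenbuuv, tehzibak → tehzibakuv) add -uv.
The other patterns: stems beginning with h- or k- insert -ak- after the first vowel; stems beginning with s- add -us; stems beginning with p- or w- add -ori.
So tesgozu → tesgozuuv.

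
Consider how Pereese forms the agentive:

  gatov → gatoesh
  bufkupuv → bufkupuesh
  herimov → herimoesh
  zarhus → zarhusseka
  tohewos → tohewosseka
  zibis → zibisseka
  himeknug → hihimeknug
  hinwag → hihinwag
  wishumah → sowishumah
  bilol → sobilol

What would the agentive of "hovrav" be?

bufkupuv and zarhus both have last vowel 'u' yet inflect differently (bufkupuesh, zarhusseka), so the last vowel is not what conditions the rule; the final letter is.
"hovrav" ends in -v. The stems ending in -v (gatov → gatoesh, bufkupuv → bufkupuesh, herimov → herimoesh) drop the final letter and add -esh.
So hovrav → hovraesh.

hovraesh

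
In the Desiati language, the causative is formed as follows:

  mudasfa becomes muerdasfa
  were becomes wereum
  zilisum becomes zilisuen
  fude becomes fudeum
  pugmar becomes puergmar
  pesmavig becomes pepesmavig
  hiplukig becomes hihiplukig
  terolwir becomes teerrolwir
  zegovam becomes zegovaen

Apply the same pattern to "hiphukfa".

pesmavig and terolwir both have last vowel 'i' yet inflect differently (pepesmavig, teerrolwir), so the last vowel is not what conditions the rule; the final letter is.
"hiphukfa" ends in -a. The one such stem in the data (mudasfa → muerdasfa) inserts -er- after the first vowel (as do terolwir, pugmar), so the same rule applies.
The other patterns: stems ending in -m drop the final letter and add -en; stems ending in -g repeat the first consonant+vowel as a prefix; stems ending in -e add -um.
So hiphukfa → hierphukfa.

hierphukfa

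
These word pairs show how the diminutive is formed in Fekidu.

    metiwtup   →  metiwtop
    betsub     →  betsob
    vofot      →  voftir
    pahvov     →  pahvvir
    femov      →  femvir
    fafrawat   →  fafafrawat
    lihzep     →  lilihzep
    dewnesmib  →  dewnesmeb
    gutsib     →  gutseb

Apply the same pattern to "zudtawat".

vofot and fafrawat both end in -t yet inflect differently (voftir, fafafrawat), so the final letter is not what conditions the rule; the last vowel is.
"zudtawat" has last vowel 'a'. The one such stem in the data (fafrawat → fafafrawat) repeats the first consonant+vowel as a prefix (as does lihzep), so the same rule applies.
The other patterns: stems whose last vowel is 'u' change the last vowel to 'o'; stems whose last vowel is 'o' delete the last vowel and add -ir; stems whose last vowel is 'i' change the last vowel to 'e'.
So zudtawat → zuzudtawat.

zuzudtawat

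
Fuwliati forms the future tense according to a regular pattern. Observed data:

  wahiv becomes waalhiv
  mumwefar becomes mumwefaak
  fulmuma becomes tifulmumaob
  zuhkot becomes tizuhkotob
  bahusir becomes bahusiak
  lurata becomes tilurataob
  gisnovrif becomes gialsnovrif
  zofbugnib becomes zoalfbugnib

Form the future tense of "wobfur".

wobfuak

fulmuma and mumwefar both have last vowel 'a' yet inflect differently (tifulmumaob, mumwefaak), so the last vowel is not what conditions the rule; the final letter is.
"wobfur" ends in -r. The stems ending in -r (bahusir → bahusiak, mumwefar → mumwefaak) drop the final letter and add -ak.
So wobfur → wobfuak.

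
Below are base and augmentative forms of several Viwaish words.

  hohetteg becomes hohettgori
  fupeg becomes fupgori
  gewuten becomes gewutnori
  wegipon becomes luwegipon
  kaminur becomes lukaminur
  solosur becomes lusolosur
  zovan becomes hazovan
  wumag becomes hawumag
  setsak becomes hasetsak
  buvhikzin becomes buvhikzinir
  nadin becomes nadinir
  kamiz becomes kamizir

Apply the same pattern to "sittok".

"sittok" has last vowel 'o'. The one such stem in the data (wegipon → luwegipon) adds the prefix lu-, so the same rule applies.
So sittok → lusittok.

lusittok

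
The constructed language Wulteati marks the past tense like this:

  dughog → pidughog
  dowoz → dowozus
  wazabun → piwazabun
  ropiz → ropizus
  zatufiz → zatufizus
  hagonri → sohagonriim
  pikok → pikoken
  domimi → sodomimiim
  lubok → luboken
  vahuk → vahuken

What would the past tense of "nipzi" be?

domimi and ropiz both have last vowel 'i' yet inflect differently (sodomimiim, ropizus), so the last vowel is not what conditions the rule; the final letter is.
"nipzi" ends in -i. The stems ending in -i (domimi → sodomimiim, hagonri → sohagonriim) add so- … -im around the stem.
So nipzi → sonipziim.

sonipziim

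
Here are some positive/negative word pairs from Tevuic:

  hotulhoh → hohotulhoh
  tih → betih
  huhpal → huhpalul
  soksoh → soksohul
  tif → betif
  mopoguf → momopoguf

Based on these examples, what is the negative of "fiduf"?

fiduful

tih and soksoh both end in -h yet inflect differently (betih, soksohul), so the final letter is not what conditions the rule; the number of vowels is.
"fiduf" has 2 vowels. The stems with 2 vowels (huhpal → huhpalul, soksoh → soksohul) add -ul.
The other patterns: stems with 1 vowel add the prefix be-; stems with 3 vowels repeat the first consonant+vowel as a prefix.
So fiduf → fiduful.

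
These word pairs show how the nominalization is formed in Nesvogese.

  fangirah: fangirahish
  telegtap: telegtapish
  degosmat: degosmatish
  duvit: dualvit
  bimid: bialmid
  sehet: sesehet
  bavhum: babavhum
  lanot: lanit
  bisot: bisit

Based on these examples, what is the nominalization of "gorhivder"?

degosmat and duvit both end in -t yet inflect differently (degosmatish, dualvit), so the final letter is not what conditions the rule; the last vowel is.
"gorhivder" has last vowel 'e'. The one such stem in the data (sehet → sesehet) repeats the first consonant+vowel as a prefix (as does bavhum), so the same rule applies.
The other patterns: stems whose last vowel is 'a' add -ish; stems whose last vowel is 'i' insert -al- after the first vowel; stems whose last vowel is 'o' change the last vowel to 'i'.
So gorhivder → gogorhivder.

gogorhivder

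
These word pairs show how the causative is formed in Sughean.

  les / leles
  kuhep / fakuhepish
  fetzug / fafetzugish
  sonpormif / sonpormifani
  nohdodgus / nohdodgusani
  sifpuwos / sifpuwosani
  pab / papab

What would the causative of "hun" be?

les and nohdodgus both end in -s yet inflect differently (leles, nohdodgusani), so the final letter is not what conditions the rule; the number of vowels is.
"hun" has 1 vowel. The stems with 1 vowel (pab → papab, les → leles) repeat the first consonant+vowel as a prefix.
So hun → huhun.

huhun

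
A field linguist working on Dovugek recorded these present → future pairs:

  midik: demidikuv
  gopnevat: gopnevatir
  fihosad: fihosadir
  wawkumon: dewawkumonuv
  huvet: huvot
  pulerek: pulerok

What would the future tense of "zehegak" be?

zehegakir

"zehegak" has last vowel 'a'. The stems whose last vowel is 'a' (fihosad → fihosadir, gopnevat → gopnevatir) add -ir.
The other patterns: stems whose last vowel is 'e' change the last vowel to 'o'; stems whose last vowel is 'i' or 'o' add de- … -uv around the stem.
So zehegak → zehegakir.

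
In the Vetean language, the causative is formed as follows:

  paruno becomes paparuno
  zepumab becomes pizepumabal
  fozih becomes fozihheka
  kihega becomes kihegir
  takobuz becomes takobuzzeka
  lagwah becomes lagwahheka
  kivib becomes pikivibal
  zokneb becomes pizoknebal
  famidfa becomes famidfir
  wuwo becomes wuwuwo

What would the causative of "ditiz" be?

ditizzeka

"ditiz" ends in -z. The one such stem in the data (takobuz → takobuzzeka) doubles the final consonant and adds -eka (as do fozih, lagwah), so the same rule applies.
So ditiz → ditizzeka.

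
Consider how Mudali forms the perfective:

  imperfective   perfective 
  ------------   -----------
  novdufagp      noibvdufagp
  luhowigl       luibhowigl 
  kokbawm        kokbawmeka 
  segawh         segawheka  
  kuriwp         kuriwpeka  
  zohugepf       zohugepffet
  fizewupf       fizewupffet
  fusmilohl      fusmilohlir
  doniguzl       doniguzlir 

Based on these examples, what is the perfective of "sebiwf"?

novdufagp and kuriwp both end in -p yet inflect differently (noibvdufagp, kuriwpeka), so the final letter is not what conditions the rule; the second-to-last letter is.
"sebiwf" has second-to-last letter 'w'. The stems whose second-to-last letter is 'w' (kokbawm → kokbawmeka, segawh → segawheka, kuriwp → kuriwpeka) add -eka.
The other patterns: stems whose second-to-last letter is 'g' insert -ib- after the first vowel; stems whose second-to-last letter is 'p' double the final consonant and add -et; stems whose second-to-last letter is 'h' or 'z' add -ir.
So sebiwf → sebiwfeka.

sebiwfeka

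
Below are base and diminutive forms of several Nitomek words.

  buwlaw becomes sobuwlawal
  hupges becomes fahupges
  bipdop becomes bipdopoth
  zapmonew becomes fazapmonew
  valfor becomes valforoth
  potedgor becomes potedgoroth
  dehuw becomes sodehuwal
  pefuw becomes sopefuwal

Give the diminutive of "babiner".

zapmonew and dehuw both end in -w yet inflect differently (fazapmonew, sodehuwal), so the final letter is not what conditions the rule; the last vowel is.
"babiner" has last vowel 'e'. The stems whose last vowel is 'e' (zapmonew → fazapmonew, hupges → fahupges) add the prefix fa-.
The other patterns: stems whose last vowel is 'o' add -oth; stems whose last vowel is 'a' or 'u' add so- … -al around the stem.
So babiner → fababiner.

fababiner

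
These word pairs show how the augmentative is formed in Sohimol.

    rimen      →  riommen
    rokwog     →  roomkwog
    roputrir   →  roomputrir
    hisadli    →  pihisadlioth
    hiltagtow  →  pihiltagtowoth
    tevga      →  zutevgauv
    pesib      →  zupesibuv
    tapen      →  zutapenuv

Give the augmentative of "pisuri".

rimen and tapen both end in -n yet inflect differently (riommen, zutapenuv), so the final letter is not what conditions the rule; the first letter is.
"pisuri" begins with p-. The one such stem in the data (pesib → zupesibuv) adds zu- … -uv around the stem, so the same rule applies.
So pisuri → zupisuriuv.

zupisuriuv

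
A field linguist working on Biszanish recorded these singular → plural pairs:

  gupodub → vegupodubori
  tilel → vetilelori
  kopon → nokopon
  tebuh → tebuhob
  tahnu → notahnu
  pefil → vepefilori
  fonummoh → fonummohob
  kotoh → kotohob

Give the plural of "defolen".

nodefolen

gupodub and tebuh both have last vowel 'u' yet inflect differently (vegupodubori, tebuhob), so the last vowel is not what conditions the rule; the final letter is.
"defolen" ends in -n. The one such stem in the data (kopon → nokopon) adds the prefix no-, so the same rule applies.
The other patterns: stems ending in -b or -l add ve- … -ori around the stem; stems ending in -h add -ob.
So defolen → nodefolen.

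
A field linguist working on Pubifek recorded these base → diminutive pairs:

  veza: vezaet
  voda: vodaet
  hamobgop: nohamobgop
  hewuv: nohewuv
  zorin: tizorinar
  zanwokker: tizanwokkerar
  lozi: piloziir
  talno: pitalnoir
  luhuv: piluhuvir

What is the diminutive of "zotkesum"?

tizotkesumar

"zotkesum" begins with z-. The stems beginning with z- (zorin → tizorinar, zanwokker → tizanwokkerar) add ti- … -ar around the stem.
The other patterns: stems beginning with v- add -et; stems beginning with h- add the prefix no-; stems beginning with l- or t- add pi- … -ir around the stem.
So zotkesum → tizotkesumar.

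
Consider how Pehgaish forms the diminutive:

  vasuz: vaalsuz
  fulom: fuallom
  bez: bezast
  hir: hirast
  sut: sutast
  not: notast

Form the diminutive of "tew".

bez and vasuz both end in -z yet inflect differently (bezast, vaalsuz), so the final letter is not what conditions the rule; the number of vowels is.
"tew" has 1 vowel. The stems with 1 vowel (bez → bezast, sut → sutast, not → notast) add -ast.
So tew → tewast.

tewast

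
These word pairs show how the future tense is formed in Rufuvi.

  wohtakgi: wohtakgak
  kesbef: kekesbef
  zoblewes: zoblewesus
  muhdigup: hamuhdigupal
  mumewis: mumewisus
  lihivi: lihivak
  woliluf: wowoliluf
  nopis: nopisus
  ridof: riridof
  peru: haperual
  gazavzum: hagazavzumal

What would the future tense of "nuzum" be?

nopis and wohtakgi both have last vowel 'i' yet inflect differently (nopisus, wohtakgak), so the last vowel is not what conditions the rule; the final letter is.
"nuzum" ends in -m. The one such stem in the data (gazavzum → hagazavzumal) adds ha- … -al around the stem, so the same rule applies.
The other patterns: stems ending in -s add -us; stems ending in -i drop the final letter and add -ak; stems ending in -f repeat the first consonant+vowel as a prefix.
So nuzum → hanuzumal.

hanuzumal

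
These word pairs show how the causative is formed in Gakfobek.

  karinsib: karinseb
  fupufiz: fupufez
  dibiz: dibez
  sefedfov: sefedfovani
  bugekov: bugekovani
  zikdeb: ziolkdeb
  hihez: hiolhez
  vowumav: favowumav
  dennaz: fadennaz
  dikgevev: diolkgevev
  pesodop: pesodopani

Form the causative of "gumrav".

fagumrav

dibiz and dennaz both end in -z yet inflect differently (dibez, fadennaz), so the final letter is not what conditions the rule; the last vowel is.
"gumrav" has last vowel 'a'. The stems whose last vowel is 'a' (dennaz → fadennaz, vowumav → favowumav) add the prefix fa-.
The other patterns: stems whose last vowel is 'o' add -ani; stems whose last vowel is 'i' change the last vowel to 'e'; stems whose last vowel is 'e' insert -ol- after the first vowel.
So gumrav → fagumrav.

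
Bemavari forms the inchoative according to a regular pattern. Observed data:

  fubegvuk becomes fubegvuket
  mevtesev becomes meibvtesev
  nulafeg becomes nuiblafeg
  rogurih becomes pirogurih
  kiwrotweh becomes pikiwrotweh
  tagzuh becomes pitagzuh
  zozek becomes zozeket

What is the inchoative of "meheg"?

meibheg

"meheg" ends in -g. The one such stem in the data (nulafeg → nuiblafeg) inserts -ib- after the first vowel (as does mevtesev), so the same rule applies.
So meheg → meibheg.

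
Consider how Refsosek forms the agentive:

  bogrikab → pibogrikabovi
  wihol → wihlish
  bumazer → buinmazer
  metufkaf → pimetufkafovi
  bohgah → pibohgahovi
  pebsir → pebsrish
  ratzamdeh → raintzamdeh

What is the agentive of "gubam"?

"gubam" has last vowel 'a'. The stems whose last vowel is 'a' (bohgah → pibohgahovi, bogrikab → pibogrikabovi, metufkaf → pimetufkafovi) add pi- … -ovi around the stem.
The other patterns: stems whose last vowel is 'e' insert -in- after the first vowel; stems whose last vowel is 'i' or 'o' delete the last vowel and add -ish.
So gubam → pigubamovi.

pigubamovi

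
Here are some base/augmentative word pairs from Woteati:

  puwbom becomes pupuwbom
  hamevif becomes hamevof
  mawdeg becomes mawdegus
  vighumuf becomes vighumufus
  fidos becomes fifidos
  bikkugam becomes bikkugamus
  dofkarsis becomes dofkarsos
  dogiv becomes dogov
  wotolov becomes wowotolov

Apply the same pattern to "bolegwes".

bolegwesus

dofkarsis and fidos both end in -s yet inflect differently (dofkarsos, fifidos), so the final letter is not what conditions the rule; the last vowel is.
"bolegwes" has last vowel 'e'. The one such stem in the data (mawdeg → mawdegus) adds -us, so the same rule applies.
The other patterns: stems whose last vowel is 'i' change the last vowel to 'o'; stems whose last vowel is 'o' repeat the first consonant+vowel as a prefix.
So bolegwes → bolegwesus.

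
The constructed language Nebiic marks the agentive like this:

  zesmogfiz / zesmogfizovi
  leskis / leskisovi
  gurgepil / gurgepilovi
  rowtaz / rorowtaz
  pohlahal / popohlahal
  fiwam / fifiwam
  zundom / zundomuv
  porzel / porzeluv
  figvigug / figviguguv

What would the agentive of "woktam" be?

zesmogfiz and rowtaz both end in -z yet inflect differently (zesmogfizovi, rorowtaz), so the final letter is not what conditions the rule; the last vowel is.
"woktam" has last vowel 'a'. The stems whose last vowel is 'a' (rowtaz → rorowtaz, pohlahal → popohlahal, fiwam → fifiwam) repeat the first consonant+vowel as a prefix.
The other patterns: stems whose last vowel is 'i' add -ovi; stems whose last vowel is 'e', 'o' or 'u' add -uv.
So woktam → wowoktam.

wowoktam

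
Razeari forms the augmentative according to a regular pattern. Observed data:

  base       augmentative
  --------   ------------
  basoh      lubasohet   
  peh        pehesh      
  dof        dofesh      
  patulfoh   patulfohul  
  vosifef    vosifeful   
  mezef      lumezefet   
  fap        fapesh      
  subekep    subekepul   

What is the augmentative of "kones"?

peh and basoh both end in -h yet inflect differently (pehesh, lubasohet), so the final letter is not what conditions the rule; the number of vowels is.
"kones" has 2 vowels. The stems with 2 vowels (basoh → lubasohet, mezef → lumezefet) add lu- … -et around the stem.
So kones → lukoneset.

lukoneset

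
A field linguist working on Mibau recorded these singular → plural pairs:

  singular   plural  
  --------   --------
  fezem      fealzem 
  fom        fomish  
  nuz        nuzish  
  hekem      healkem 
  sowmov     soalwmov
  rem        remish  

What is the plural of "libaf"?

rem and hekem both end in -m yet inflect differently (remish, healkem), so the final letter is not what conditions the rule; the number of vowels is.
"libaf" has 2 vowels. The stems with 2 vowels (hekem → healkem, fezem → fealzem, sowmov → soalwmov) insert -al- after the first vowel.
So libaf → lialbaf.

lialbaf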